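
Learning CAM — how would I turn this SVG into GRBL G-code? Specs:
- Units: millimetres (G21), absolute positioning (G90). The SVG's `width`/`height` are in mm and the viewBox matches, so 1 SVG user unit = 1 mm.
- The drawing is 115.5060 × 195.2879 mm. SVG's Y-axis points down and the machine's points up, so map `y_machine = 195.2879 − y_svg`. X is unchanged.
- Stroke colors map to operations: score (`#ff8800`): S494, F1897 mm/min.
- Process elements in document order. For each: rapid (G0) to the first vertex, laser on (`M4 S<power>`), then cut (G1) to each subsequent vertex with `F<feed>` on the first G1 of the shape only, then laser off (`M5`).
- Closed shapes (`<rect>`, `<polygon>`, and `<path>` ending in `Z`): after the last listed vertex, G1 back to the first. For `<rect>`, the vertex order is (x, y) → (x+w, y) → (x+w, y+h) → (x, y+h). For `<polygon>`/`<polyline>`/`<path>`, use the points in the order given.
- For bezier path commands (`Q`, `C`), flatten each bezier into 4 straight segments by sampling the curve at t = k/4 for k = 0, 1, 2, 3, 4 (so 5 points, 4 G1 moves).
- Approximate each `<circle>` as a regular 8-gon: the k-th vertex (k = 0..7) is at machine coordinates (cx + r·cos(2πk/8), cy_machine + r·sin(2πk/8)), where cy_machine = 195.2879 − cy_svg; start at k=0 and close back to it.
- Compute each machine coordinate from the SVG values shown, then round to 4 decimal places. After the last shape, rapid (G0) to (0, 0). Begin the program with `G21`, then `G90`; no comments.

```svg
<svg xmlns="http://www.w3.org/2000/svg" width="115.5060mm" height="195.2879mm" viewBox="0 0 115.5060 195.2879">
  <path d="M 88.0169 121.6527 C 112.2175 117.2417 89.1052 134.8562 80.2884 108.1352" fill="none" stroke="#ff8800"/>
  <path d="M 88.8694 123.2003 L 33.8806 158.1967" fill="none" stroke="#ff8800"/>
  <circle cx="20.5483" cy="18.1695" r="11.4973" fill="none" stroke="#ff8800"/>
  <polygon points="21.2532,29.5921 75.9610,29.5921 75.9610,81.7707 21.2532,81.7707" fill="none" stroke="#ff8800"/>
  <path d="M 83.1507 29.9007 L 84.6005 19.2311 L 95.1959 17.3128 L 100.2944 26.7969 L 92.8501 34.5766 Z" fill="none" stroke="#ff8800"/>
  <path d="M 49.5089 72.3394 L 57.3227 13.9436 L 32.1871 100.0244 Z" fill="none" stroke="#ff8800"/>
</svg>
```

1 u = 1 mm; y_m = 195.2879 − y.

[1] `<path>` cubic bezier, #ff8800→score S494 F1897: (88.0169,73.6352) → (98.2588,73.8506) → (96.5342,72.0277) → (88.6188,74.3880) → (80.2884,87.1527)

[2] `<path>` line segment, #ff8800→score S494 F1897: (88.8694,72.0876) → (33.8806,37.0912)

[3] `<circle>` circle, #ff8800→score S494 F1897: (32.0456,177.1184) → (28.6781,185.2482) → (20.5483,188.6157) → (12.4185,185.2482) → (9.0510,177.1184) → (12.4185,168.9886) → (20.5483,165.6211) → (28.6781,168.9886) → (32.0456,177.1184) (closed)

[4] `<polygon>` rectangle, #ff8800→score S494 F1897: (21.2532,165.6958) → (75.9610,165.6958) → (75.9610,113.5172) → (21.2532,113.5172) → (21.2532,165.6958) (closed)

[5] `<path>` regular polygon, #ff8800→score S494 F1897: (83.1507,165.3872) → (84.6005,176.0568) → (95.1959,177.9751) → (100.2944,168.4910) → (92.8501,160.7113) → (83.1507,165.3872) (closed)

[6] `<path>` closed polygon, #ff8800→score S494 F1897: (49.5089,122.9485) → (57.3227,181.3443) → (32.1871,95.2635) → (49.5089,122.9485) (closed)

G21
G90
G0 X88.0169 Y73.6352
M4 S494
G1 X98.2588 Y73.8506 F1897
G1 X96.5342 Y72.0277
G1 X88.6188 Y74.3880
G1 X80.2884 Y87.1527
M5
G0 X88.8694 Y72.0876
M4 S494
G1 X33.8806 Y37.0912 F1897
M5
G0 X32.0456 Y177.1184
M4 S494
G1 X28.6781 Y185.2482 F1897
G1 X20.5483 Y188.6157
G1 X12.4185 Y185.2482
G1 X9.0510 Y177.1184
G1 X12.4185 Y168.9886
G1 X20.5483 Y165.6211
G1 X28.6781 Y168.9886
G1 X32.0456 Y177.1184
M5
G0 X21.2532 Y165.6958
M4 S494
G1 X75.9610 Y165.6958 F1897
G1 X75.9610 Y113.5172
G1 X21.2532 Y113.5172
G1 X21.2532 Y165.6958
M5
G0 X83.1507 Y165.3872
M4 S494
G1 X84.6005 Y176.0568 F1897
G1 X95.1959 Y177.9751
G1 X100.2944 Y168.4910
G1 X92.8501 Y160.7113
G1 X83.1507 Y165.3872
M5
G0 X49.5089 Y122.9485
M4 S494
G1 X57.3227 Y181.3443 F1897
G1 X32.1871 Y95.2635
G1 X49.5089 Y122.9485
M5
G0 X0.0000 Y0.0000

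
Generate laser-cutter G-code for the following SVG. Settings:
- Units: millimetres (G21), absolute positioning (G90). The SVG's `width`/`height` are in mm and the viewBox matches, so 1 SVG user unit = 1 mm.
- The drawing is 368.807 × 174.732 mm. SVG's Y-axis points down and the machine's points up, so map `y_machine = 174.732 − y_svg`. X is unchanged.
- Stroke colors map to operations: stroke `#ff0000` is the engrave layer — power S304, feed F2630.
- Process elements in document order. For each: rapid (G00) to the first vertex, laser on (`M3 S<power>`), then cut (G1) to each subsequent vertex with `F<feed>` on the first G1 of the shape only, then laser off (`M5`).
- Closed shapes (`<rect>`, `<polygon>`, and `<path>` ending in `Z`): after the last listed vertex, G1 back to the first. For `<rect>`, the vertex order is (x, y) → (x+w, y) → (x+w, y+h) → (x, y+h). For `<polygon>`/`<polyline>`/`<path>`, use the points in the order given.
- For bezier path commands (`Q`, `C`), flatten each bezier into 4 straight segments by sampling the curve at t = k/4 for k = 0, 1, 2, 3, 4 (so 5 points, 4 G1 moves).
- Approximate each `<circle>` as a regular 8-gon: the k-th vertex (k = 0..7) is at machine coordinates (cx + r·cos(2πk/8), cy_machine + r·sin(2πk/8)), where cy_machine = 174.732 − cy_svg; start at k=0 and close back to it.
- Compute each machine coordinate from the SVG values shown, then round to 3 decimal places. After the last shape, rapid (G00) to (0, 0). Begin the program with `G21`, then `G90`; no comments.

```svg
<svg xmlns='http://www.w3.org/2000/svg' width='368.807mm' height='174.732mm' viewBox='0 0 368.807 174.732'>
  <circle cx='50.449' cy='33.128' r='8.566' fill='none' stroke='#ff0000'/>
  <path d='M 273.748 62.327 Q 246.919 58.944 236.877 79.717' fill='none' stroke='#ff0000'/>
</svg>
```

G21
G90
G00 X59.015 Y141.604
M3 S304
G1 X56.506 Y147.661 F2630
G1 X50.449 Y150.170
G1 X44.392 Y147.661
G1 X41.883 Y141.604
G1 X44.392 Y135.547
G1 X50.449 Y133.038
G1 X56.506 Y135.547
G1 X59.015 Y141.604
M5
G00 X273.748 Y112.405
M3 S304
G1 X261.383 Y112.587 F2630
G1 X251.116 Y109.749
G1 X242.947 Y103.892
G1 X236.877 Y95.015
M5
G00 X0.000 Y0.000

Since the viewBox matches the mm dimensions, user units are millimetres directly. The only transform is the Y-flip y_m = 174.732 − y_svg.

Shape 1 is a circle drawn with `<circle>`. Its stroke #ff0000 means engrave at S304, F2630. After flipping Y the toolpath is (59.015,141.604) → (56.506,147.661) → (50.449,150.170) → (44.392,147.661) → (41.883,141.604) → (44.392,135.547) → (50.449,133.038) → (56.506,135.547) → (59.015,141.604), returning to the start.

Shape 2 is a quadratic bezier drawn with `<path>`. Its stroke #ff0000 means engrave at S304, F2630. After flipping Y the toolpath is (273.748,112.405) → (261.383,112.587) → (251.116,109.749) → (242.947,103.892) → (236.877,95.015).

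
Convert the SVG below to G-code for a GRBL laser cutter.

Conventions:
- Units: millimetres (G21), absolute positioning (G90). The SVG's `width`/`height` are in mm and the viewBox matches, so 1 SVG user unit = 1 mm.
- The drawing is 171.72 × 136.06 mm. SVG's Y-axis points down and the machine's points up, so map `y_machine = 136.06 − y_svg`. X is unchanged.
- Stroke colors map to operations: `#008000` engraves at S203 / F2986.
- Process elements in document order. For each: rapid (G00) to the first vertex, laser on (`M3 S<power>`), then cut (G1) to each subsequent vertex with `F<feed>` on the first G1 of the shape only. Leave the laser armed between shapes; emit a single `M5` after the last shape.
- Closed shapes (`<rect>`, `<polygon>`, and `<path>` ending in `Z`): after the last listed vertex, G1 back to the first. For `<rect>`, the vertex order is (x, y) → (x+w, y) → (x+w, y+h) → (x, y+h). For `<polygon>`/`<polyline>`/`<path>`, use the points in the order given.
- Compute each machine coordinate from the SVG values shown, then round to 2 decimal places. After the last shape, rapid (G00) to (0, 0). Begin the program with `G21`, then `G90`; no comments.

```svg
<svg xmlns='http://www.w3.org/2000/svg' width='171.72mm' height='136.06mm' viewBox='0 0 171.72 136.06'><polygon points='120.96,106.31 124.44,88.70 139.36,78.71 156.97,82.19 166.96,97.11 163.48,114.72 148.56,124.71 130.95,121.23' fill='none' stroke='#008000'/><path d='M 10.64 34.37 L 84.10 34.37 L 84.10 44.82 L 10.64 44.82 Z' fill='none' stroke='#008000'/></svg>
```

Since the viewBox matches the mm dimensions, user units are millimetres directly. The only transform is the Y-flip y_m = 136.06 − y_svg.

Shape 1 is a regular polygon drawn with `<polygon>`. Its stroke #008000 means engrave at S203, F2986. After flipping Y the toolpath is (120.96,29.75) → (124.44,47.36) → (139.36,57.35) → (156.97,53.87) → (166.96,38.95) → (163.48,21.34) → (148.56,11.35) → (130.95,14.83) → (120.96,29.75), returning to the start.

Shape 2 is a rectangle drawn with `<path>`. Its stroke #008000 means engrave at S203, F2986. After flipping Y the toolpath is (10.64,101.69) → (84.10,101.69) → (84.10,91.24) → (10.64,91.24) → (10.64,101.69), returning to the start.

G21
G90
G00 X120.96 Y29.75
M3 S203
G1 X124.44 Y47.36 F2986
G1 X139.36 Y57.35
G1 X156.97 Y53.87
G1 X166.96 Y38.95
G1 X163.48 Y21.34
G1 X148.56 Y11.35
G1 X130.95 Y14.83
G1 X120.96 Y29.75
G00 X10.64 Y101.69
M3 S203
G1 X84.10 Y101.69 F2986
G1 X84.10 Y91.24
G1 X10.64 Y91.24
G1 X10.64 Y101.69
M5
G00 X0.00 Y0.00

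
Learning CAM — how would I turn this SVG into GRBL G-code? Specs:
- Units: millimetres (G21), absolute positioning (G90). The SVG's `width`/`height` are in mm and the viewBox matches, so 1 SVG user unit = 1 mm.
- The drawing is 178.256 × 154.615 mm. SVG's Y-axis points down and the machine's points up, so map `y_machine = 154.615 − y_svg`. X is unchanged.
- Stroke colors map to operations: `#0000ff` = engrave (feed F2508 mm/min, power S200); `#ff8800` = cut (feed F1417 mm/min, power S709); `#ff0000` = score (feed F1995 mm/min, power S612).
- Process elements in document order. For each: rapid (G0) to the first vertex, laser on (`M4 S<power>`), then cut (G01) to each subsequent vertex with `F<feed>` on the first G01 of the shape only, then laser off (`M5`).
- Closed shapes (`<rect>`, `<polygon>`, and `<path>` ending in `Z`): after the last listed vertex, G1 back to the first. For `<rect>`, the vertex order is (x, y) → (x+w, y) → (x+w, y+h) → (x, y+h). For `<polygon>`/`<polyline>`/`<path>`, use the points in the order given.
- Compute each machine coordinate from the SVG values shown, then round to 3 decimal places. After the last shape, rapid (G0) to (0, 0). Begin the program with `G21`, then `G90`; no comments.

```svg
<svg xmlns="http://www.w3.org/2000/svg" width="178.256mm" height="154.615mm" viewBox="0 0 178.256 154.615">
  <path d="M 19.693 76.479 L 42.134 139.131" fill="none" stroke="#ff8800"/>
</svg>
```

Since the viewBox matches the mm dimensions, user units are millimetres directly. The only transform is the Y-flip y_m = 154.615 − y_svg.

Shape 1 is a line segment drawn with `<path>`. Its stroke #ff8800 means cut at S709, F1417. After flipping Y the toolpath is (19.693,78.136) → (42.134,15.484).

G21
G90
G0 X19.693 Y78.136
M4 S709
G01 X42.134 Y15.484 F1417
M5
G0 X0.000 Y0.000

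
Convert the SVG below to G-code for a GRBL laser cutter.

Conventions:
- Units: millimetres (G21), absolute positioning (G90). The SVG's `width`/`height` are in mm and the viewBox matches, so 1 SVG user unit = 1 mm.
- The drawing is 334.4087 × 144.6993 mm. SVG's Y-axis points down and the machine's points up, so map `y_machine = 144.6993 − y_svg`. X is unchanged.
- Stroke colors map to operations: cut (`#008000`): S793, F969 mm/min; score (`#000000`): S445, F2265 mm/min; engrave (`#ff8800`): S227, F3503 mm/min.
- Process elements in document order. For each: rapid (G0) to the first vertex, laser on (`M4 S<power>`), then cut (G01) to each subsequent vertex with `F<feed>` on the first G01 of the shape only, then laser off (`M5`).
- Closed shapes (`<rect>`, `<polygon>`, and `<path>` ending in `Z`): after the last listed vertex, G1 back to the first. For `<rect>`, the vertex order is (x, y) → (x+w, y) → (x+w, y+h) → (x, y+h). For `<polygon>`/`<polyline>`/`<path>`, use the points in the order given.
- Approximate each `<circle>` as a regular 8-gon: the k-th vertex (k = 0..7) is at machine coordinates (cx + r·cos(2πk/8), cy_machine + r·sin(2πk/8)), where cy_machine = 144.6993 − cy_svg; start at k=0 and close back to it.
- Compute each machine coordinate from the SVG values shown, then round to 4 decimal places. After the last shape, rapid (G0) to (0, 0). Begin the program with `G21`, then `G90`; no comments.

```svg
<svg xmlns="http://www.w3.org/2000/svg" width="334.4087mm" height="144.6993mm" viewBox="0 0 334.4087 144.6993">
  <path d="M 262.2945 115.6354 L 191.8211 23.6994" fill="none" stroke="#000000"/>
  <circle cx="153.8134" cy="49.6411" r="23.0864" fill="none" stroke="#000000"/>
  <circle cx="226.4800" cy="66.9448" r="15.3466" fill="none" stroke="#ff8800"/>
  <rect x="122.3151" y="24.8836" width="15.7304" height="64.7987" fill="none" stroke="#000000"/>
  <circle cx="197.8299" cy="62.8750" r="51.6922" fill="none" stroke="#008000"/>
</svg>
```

G21
G90
G0 X262.2945 Y29.0639
M4 S445
G01 X191.8211 Y120.9999 F2265
M5
G0 X176.8998 Y95.0582
M4 S445
G01 X170.1379 Y111.3827 F2265
G01 X153.8134 Y118.1446
G01 X137.4889 Y111.3827
G01 X130.7270 Y95.0582
G01 X137.4889 Y78.7337
G01 X153.8134 Y71.9718
G01 X170.1379 Y78.7337
G01 X176.8998 Y95.0582
M5
G0 X241.8266 Y77.7545
M4 S227
G01 X237.3317 Y88.6062 F3503
G01 X226.4800 Y93.1011
G01 X215.6283 Y88.6062
G01 X211.1334 Y77.7545
G01 X215.6283 Y66.9028
G01 X226.4800 Y62.4079
G01 X237.3317 Y66.9028
G01 X241.8266 Y77.7545
M5
G0 X122.3151 Y119.8157
M4 S445
G01 X138.0455 Y119.8157 F2265
G01 X138.0455 Y55.0170
G01 X122.3151 Y55.0170
G01 X122.3151 Y119.8157
M5
G0 X249.5221 Y81.8243
M4 S793
G01 X234.3818 Y118.3762 F969
G01 X197.8299 Y133.5165
G01 X161.2780 Y118.3762
G01 X146.1377 Y81.8243
G01 X161.2780 Y45.2724
G01 X197.8299 Y30.1321
G01 X234.3818 Y45.2724
G01 X249.5221 Y81.8243
M5
G0 X0.0000 Y0.0000

Since the viewBox matches the mm dimensions, user units are millimetres directly. The only transform is the Y-flip y_m = 144.6993 − y_svg.

Shape 1 is a line segment drawn with `<path>`. Its stroke #000000 means score at S445, F2265. After flipping Y the toolpath is (262.2945,29.0639) → (191.8211,120.9999).

Shape 2 is a circle drawn with `<circle>`. Its stroke #000000 means score at S445, F2265. After flipping Y the toolpath is (176.8998,95.0582) → (170.1379,111.3827) → (153.8134,118.1446) → (137.4889,111.3827) → (130.7270,95.0582) → (137.4889,78.7337) → (153.8134,71.9718) → (170.1379,78.7337) → (176.8998,95.0582), returning to the start.

Shape 3 is a circle drawn with `<circle>`. Its stroke #ff8800 means engrave at S227, F3503. After flipping Y the toolpath is (241.8266,77.7545) → (237.3317,88.6062) → (226.4800,93.1011) → (215.6283,88.6062) → (211.1334,77.7545) → (215.6283,66.9028) → (226.4800,62.4079) → (237.3317,66.9028) → (241.8266,77.7545), returning to the start.

Shape 4 is a rectangle drawn with `<rect>`. Its stroke #000000 means score at S445, F2265. After flipping Y the toolpath is (122.3151,119.8157) → (138.0455,119.8157) → (138.0455,55.0170) → (122.3151,55.0170) → (122.3151,119.8157), returning to the start.

Shape 5 is a circle drawn with `<circle>`. Its stroke #008000 means cut at S793, F969. After flipping Y the toolpath is (249.5221,81.8243) → (234.3818,118.3762) → (197.8299,133.5165) → (161.2780,118.3762) → (146.1377,81.8243) → (161.2780,45.2724) → (197.8299,30.1321) → (234.3818,45.2724) → (249.5221,81.8243), returning to the start.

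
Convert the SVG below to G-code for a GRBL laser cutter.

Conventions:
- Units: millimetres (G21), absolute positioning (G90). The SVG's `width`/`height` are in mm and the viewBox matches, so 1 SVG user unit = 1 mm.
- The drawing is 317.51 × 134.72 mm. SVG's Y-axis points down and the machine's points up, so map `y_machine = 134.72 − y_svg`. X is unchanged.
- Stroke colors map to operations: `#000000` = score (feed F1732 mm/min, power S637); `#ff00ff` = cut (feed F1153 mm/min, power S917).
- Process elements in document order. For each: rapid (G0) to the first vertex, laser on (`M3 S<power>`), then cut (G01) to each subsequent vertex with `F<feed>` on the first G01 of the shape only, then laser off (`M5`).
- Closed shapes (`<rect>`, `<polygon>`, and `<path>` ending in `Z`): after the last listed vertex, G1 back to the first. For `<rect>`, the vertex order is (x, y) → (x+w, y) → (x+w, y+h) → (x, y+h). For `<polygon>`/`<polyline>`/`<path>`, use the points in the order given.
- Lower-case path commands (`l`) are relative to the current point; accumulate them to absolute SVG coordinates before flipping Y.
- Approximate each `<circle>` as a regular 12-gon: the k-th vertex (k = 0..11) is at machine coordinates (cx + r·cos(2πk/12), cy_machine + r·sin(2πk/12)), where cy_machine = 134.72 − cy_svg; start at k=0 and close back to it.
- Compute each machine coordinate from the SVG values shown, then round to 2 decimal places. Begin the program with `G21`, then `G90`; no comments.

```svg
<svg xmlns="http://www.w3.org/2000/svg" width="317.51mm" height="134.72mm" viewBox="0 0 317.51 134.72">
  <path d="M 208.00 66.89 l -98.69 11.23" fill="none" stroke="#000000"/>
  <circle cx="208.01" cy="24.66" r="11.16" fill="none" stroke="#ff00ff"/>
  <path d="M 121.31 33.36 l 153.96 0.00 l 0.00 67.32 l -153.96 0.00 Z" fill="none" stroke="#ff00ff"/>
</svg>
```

Since the viewBox matches the mm dimensions, user units are millimetres directly. The only transform is the Y-flip y_m = 134.72 − y_svg.

Shape 1 is a line segment drawn with `<path>`. Its stroke #000000 means score at S637, F1732. After flipping Y the toolpath is (208.00,67.83) → (109.31,56.60).

Shape 2 is a circle drawn with `<circle>`. Its stroke #ff00ff means cut at S917, F1153. After flipping Y the toolpath is (219.17,110.06) → (217.67,115.64) → (213.59,119.72) → (208.01,121.22) → (202.43,119.72) → (198.35,115.64) → (196.85,110.06) → (198.35,104.48) → (202.43,100.40) → (208.01,98.90) → (213.59,100.40) → (217.67,104.48) → (219.17,110.06), returning to the start.

Shape 3 is a rectangle drawn with `<path>`. Its stroke #ff00ff means cut at S917, F1153. After flipping Y the toolpath is (121.31,101.36) → (275.27,101.36) → (275.27,34.04) → (121.31,34.04) → (121.31,101.36), returning to the start.

G21
G90
G0 X208.00 Y67.83
M3 S637
G01 X109.31 Y56.60 F1732
M5
G0 X219.17 Y110.06
M3 S917
G01 X217.67 Y115.64 F1153
G01 X213.59 Y119.72
G01 X208.01 Y121.22
G01 X202.43 Y119.72
G01 X198.35 Y115.64
G01 X196.85 Y110.06
G01 X198.35 Y104.48
G01 X202.43 Y100.40
G01 X208.01 Y98.90
G01 X213.59 Y100.40
G01 X217.67 Y104.48
G01 X219.17 Y110.06
M5
G0 X121.31 Y101.36
M3 S917
G01 X275.27 Y101.36 F1153
G01 X275.27 Y34.04
G01 X121.31 Y34.04
G01 X121.31 Y101.36
M5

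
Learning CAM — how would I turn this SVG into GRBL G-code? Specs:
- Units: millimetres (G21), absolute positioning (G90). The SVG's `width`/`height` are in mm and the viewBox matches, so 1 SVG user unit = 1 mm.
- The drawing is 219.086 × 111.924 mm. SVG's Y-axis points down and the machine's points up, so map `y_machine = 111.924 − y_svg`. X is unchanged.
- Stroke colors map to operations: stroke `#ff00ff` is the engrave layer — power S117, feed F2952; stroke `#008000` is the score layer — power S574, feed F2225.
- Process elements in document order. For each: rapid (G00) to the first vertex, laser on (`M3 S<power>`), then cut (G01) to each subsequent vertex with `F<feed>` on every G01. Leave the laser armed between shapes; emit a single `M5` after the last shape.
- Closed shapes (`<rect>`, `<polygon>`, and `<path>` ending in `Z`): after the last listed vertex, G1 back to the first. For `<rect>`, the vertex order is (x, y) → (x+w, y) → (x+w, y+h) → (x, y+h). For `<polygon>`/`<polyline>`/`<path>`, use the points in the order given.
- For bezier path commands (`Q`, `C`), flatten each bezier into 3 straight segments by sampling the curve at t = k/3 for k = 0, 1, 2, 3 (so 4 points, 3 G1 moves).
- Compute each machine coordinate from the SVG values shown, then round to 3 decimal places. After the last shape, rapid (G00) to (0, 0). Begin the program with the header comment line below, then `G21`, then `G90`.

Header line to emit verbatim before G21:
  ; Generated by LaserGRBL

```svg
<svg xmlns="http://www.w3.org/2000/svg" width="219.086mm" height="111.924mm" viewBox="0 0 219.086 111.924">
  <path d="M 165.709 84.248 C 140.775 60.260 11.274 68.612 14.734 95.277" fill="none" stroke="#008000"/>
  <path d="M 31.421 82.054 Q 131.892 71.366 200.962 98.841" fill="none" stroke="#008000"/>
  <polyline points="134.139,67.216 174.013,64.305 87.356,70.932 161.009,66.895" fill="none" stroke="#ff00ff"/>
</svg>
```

1 u = 1 mm; y_m = 111.924 − y.

[1] `<path>` cubic bezier, #008000→score S574 F2225: (165.709,27.676) → (114.717,41.404) → (46.797,36.688) → (14.734,16.647)

[2] `<path>` quadratic bezier, #008000→score S574 F2225: (31.421,29.870) → (94.913,32.755) → (151.426,27.159) → (200.962,13.083)

[3] `<polyline>` open polyline, #ff00ff→engrave S117 F2952: (134.139,44.708) → (174.013,47.619) → (87.356,40.992) → (161.009,45.029)

; Generated by LaserGRBL
G21
G90
G00 X165.709 Y27.676
M3 S574
G01 X114.717 Y41.404 F2225
G01 X46.797 Y36.688 F2225
G01 X14.734 Y16.647 F2225
G00 X31.421 Y29.870
M3 S574
G01 X94.913 Y32.755 F2225
G01 X151.426 Y27.159 F2225
G01 X200.962 Y13.083 F2225
G00 X134.139 Y44.708
M3 S117
G01 X174.013 Y47.619 F2952
G01 X87.356 Y40.992 F2952
G01 X161.009 Y45.029 F2952
M5
G00 X0.000 Y0.000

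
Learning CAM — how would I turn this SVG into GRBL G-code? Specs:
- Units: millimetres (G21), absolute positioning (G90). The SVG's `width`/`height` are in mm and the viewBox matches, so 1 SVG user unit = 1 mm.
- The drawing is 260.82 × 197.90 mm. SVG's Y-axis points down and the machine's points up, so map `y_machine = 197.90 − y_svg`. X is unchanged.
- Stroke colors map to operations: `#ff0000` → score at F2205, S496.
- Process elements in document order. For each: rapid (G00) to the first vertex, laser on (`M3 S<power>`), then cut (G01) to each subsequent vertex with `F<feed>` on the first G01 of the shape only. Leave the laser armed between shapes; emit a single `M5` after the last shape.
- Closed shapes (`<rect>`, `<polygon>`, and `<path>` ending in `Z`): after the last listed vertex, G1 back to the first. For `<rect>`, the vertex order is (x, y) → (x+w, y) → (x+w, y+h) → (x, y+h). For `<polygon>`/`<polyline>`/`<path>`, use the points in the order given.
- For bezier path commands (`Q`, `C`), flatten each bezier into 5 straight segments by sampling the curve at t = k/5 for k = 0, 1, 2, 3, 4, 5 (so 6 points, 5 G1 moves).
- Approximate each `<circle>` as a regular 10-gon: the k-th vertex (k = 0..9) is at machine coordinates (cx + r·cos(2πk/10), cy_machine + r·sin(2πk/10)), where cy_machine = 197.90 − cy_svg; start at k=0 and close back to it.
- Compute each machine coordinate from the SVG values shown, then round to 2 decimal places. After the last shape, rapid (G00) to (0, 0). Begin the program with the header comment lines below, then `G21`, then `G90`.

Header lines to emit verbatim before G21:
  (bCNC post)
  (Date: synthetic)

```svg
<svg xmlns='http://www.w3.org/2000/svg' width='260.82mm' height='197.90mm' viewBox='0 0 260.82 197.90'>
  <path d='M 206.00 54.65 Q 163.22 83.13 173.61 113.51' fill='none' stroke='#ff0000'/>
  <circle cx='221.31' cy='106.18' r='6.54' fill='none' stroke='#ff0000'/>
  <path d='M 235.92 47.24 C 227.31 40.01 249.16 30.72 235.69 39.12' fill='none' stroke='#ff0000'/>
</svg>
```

(bCNC post)
(Date: synthetic)
G21
G90
G00 X206.00 Y143.25
M3 S496
G01 X191.01 Y131.78 F2205
G01 X180.28 Y120.16
G01 X173.81 Y108.39
G01 X171.58 Y96.47
G01 X173.61 Y84.39
G00 X227.85 Y91.72
M3 S496
G01 X226.60 Y95.56 F2205
G01 X223.33 Y97.94
G01 X219.29 Y97.94
G01 X216.02 Y95.56
G01 X214.77 Y91.72
G01 X216.02 Y87.88
G01 X219.29 Y85.50
G01 X223.33 Y85.50
G01 X226.60 Y87.88
G01 X227.85 Y91.72
G00 X235.92 Y150.66
M3 S496
G01 X233.88 Y155.09 F2205
G01 X236.00 Y159.06
G01 X239.11 Y161.63
G01 X240.06 Y161.86
G01 X235.69 Y158.78
M5
G00 X0.00 Y0.00

Since the viewBox matches the mm dimensions, user units are millimetres directly. The only transform is the Y-flip y_m = 197.90 − y_svg.

Shape 1 is a quadratic bezier drawn with `<path>`. Its stroke #ff0000 means score at S496, F2205. After flipping Y the toolpath is (206.00,143.25) → (191.01,131.78) → (180.28,120.16) → (173.81,108.39) → (171.58,96.47) → (173.61,84.39).

Shape 2 is a circle drawn with `<circle>`. Its stroke #ff0000 means score at S496, F2205. After flipping Y the toolpath is (227.85,91.72) → (226.60,95.56) → (223.33,97.94) → (219.29,97.94) → (216.02,95.56) → (214.77,91.72) → (216.02,87.88) → (219.29,85.50) → (223.33,85.50) → (226.60,87.88) → (227.85,91.72), returning to the start.

Shape 3 is a cubic bezier drawn with `<path>`. Its stroke #ff0000 means score at S496, F2205. After flipping Y the toolpath is (235.92,150.66) → (233.88,155.09) → (236.00,159.06) → (239.11,161.63) → (240.06,161.86) → (235.69,158.78).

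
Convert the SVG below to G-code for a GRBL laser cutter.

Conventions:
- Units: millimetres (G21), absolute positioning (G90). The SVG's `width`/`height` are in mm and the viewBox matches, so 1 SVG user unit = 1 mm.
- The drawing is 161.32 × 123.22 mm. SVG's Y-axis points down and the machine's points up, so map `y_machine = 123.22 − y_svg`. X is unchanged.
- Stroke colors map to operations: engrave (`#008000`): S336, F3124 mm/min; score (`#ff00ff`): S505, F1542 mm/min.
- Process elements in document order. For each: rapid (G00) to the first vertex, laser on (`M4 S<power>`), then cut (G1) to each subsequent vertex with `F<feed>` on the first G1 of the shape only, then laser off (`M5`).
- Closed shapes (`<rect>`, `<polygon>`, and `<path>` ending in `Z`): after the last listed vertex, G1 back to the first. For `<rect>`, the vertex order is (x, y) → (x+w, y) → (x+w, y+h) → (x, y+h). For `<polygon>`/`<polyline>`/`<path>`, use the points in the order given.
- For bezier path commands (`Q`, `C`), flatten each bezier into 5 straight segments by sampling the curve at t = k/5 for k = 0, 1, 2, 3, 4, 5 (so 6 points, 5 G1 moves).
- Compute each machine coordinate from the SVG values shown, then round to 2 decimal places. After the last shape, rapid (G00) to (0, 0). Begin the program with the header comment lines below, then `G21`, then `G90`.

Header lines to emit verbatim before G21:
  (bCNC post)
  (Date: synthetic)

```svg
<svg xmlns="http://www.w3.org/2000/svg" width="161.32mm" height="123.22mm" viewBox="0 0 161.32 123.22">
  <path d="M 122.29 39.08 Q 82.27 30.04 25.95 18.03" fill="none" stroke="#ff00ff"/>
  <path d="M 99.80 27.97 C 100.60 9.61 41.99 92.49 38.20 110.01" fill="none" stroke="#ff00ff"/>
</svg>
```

(bCNC post)
(Date: synthetic)
G21
G90
G00 X122.29 Y84.14
M4 S505
G1 X105.63 Y87.87 F1542
G1 X87.67 Y91.85
G1 X68.40 Y96.06
G1 X47.83 Y100.50
G1 X25.95 Y105.19
M5
G00 X99.80 Y95.25
M4 S505
G1 X94.06 Y95.45 F1542
G1 X79.55 Y79.35
G1 X61.75 Y54.94
G1 X46.14 Y30.23
G1 X38.20 Y13.21
M5
G00 X0.00 Y0.00

Since the viewBox matches the mm dimensions, user units are millimetres directly. The only transform is the Y-flip y_m = 123.22 − y_svg.

Shape 1 is a quadratic bezier drawn with `<path>`. Its stroke #ff00ff means score at S505, F1542. After flipping Y the toolpath is (122.29,84.14) → (105.63,87.87) → (87.67,91.85) → (68.40,96.06) → (47.83,100.50) → (25.95,105.19).

Shape 2 is a cubic bezier drawn with `<path>`. Its stroke #ff00ff means score at S505, F1542. After flipping Y the toolpath is (99.80,95.25) → (94.06,95.45) → (79.55,79.35) → (61.75,54.94) → (46.14,30.23) → (38.20,13.21).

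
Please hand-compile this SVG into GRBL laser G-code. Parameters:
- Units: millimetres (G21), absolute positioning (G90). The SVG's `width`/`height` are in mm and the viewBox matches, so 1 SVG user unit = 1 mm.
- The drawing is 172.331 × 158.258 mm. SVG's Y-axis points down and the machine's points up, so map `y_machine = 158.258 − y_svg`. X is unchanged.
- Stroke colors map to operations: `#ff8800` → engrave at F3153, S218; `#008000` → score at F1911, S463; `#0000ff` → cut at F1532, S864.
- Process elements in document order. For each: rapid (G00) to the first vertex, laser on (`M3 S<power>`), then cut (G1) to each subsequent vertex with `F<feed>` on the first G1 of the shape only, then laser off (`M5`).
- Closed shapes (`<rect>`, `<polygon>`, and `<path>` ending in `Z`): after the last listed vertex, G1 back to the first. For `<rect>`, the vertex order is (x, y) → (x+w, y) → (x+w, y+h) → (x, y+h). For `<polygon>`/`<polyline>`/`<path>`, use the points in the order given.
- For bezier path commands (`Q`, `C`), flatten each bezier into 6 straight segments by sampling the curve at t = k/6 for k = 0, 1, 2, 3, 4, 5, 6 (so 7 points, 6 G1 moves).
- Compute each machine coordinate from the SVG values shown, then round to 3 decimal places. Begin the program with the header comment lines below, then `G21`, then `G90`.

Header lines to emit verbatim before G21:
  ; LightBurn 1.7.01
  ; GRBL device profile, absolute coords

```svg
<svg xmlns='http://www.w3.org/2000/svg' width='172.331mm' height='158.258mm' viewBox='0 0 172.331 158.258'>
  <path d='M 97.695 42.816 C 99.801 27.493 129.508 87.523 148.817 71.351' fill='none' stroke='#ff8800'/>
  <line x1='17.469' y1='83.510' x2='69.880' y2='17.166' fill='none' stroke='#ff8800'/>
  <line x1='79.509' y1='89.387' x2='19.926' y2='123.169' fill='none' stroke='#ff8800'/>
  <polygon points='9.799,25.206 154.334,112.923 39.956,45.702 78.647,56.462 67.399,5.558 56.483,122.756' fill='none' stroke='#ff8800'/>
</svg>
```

; LightBurn 1.7.01
; GRBL device profile, absolute coords
G21
G90
G00 X97.695 Y115.442
M3 S218
G1 X100.872 Y117.526 F3153
G1 X107.594 Y111.260
G1 X116.805 Y100.856
G1 X127.449 Y90.523
G1 X138.472 Y84.470
G1 X148.817 Y86.907
M5
G00 X17.469 Y74.748
M3 S218
G1 X69.880 Y141.092 F3153
M5
G00 X79.509 Y68.871
M3 S218
G1 X19.926 Y35.089 F3153
M5
G00 X9.799 Y133.052
M3 S218
G1 X154.334 Y45.335 F3153
G1 X39.956 Y112.556
G1 X78.647 Y101.796
G1 X67.399 Y152.700
G1 X56.483 Y35.502
G1 X9.799 Y133.052
M5

1 u = 1 mm; y_m = 158.258 − y.

[1] `<path>` cubic bezier, #ff8800→engrave S218 F3153: (97.695,115.442) → (100.872,117.526) → (107.594,111.260) → (116.805,100.856) → (127.449,90.523) → (138.472,84.470) → (148.817,86.907)

[2] `<line>` line segment, #ff8800→engrave S218 F3153: (17.469,74.748) → (69.880,141.092)

[3] `<line>` line segment, #ff8800→engrave S218 F3153: (79.509,68.871) → (19.926,35.089)

[4] `<polygon>` closed polygon, #ff8800→engrave S218 F3153: (9.799,133.052) → (154.334,45.335) → (39.956,112.556) → (78.647,101.796) → (67.399,152.700) → (56.483,35.502) → (9.799,133.052) (closed)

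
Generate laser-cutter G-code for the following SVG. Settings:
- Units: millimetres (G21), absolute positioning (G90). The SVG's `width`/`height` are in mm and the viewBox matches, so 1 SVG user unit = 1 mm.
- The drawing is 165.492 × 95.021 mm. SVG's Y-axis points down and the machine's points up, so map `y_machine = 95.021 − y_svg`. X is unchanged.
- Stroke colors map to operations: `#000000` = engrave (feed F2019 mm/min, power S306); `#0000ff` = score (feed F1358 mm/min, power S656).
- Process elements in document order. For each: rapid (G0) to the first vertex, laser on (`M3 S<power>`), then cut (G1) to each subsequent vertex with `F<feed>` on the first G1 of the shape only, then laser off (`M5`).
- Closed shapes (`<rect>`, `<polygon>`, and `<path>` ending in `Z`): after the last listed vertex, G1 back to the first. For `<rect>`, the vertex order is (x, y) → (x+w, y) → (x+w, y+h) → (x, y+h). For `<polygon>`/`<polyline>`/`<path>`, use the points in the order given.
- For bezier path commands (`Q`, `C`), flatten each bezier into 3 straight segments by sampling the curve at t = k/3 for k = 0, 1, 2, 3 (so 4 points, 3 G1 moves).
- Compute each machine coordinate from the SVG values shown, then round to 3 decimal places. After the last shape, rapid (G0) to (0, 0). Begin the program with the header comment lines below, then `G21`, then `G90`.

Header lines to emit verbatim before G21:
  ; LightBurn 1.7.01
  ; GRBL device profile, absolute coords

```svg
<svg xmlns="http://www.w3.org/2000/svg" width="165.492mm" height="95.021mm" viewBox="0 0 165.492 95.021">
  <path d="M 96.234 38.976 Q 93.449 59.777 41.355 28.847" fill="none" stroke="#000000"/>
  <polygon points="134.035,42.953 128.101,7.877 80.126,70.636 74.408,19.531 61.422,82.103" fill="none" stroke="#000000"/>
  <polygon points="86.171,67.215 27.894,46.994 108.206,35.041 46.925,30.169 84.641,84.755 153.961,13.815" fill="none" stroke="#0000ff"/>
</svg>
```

; LightBurn 1.7.01
; GRBL device profile, absolute coords
G21
G90
G0 X96.234 Y56.045
M3 S306
G1 X88.899 Y47.926 F2019
G1 X70.606 Y51.302
G1 X41.355 Y66.174
M5
G0 X134.035 Y52.068
M3 S306
G1 X128.101 Y87.144 F2019
G1 X80.126 Y24.385
G1 X74.408 Y75.490
G1 X61.422 Y12.918
G1 X134.035 Y52.068
M5
G0 X86.171 Y27.806
M3 S656
G1 X27.894 Y48.027 F1358
G1 X108.206 Y59.980
G1 X46.925 Y64.852
G1 X84.641 Y10.266
G1 X153.961 Y81.206
G1 X86.171 Y27.806
M5
G0 X0.000 Y0.000

1 u = 1 mm; y_m = 95.021 − y.

[1] `<path>` quadratic bezier, #000000→engrave S306 F2019: (96.234,56.045) → (88.899,47.926) → (70.606,51.302) → (41.355,66.174)

[2] `<polygon>` closed polygon, #000000→engrave S306 F2019: (134.035,52.068) → (128.101,87.144) → (80.126,24.385) → (74.408,75.490) → (61.422,12.918) → (134.035,52.068) (closed)

[3] `<polygon>` closed polygon, #0000ff→score S656 F1358: (86.171,27.806) → (27.894,48.027) → (108.206,59.980) → (46.925,64.852) → (84.641,10.266) → (153.961,81.206) → (86.171,27.806) (closed)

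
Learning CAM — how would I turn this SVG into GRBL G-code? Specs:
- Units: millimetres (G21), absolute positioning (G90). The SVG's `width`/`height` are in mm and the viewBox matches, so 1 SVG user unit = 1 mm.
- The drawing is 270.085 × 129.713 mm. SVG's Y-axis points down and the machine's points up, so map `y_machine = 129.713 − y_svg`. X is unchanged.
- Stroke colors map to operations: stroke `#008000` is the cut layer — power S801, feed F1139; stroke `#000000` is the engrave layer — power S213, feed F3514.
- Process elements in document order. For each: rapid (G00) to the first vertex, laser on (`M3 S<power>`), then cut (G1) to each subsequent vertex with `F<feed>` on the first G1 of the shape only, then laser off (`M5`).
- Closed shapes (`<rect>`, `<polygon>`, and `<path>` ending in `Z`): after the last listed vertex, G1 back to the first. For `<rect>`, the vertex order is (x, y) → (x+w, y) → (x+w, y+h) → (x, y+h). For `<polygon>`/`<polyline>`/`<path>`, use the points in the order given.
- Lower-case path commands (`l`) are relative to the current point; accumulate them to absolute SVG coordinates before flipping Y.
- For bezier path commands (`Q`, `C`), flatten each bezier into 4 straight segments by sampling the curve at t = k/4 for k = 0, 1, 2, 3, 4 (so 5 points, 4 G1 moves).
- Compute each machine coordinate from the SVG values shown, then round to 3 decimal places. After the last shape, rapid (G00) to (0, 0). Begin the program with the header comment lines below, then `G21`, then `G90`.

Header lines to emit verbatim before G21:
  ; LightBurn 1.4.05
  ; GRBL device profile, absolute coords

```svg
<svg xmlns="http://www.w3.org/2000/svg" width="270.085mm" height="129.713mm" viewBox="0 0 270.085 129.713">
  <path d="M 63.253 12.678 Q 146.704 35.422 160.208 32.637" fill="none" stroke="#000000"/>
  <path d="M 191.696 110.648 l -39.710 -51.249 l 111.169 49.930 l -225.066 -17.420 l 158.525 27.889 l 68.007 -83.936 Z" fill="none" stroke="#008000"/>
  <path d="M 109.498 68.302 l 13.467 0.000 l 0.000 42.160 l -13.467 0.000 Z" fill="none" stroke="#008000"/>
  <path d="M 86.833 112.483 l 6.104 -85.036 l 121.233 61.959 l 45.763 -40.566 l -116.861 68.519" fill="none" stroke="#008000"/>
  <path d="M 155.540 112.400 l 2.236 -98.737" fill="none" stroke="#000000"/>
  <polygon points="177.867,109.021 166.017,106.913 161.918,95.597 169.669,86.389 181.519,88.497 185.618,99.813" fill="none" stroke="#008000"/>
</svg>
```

; LightBurn 1.4.05
; GRBL device profile, absolute coords
G21
G90
G00 X63.253 Y117.035
M3 S213
G1 X100.607 Y107.259 F3514
G1 X129.217 Y100.673
G1 X149.084 Y97.279
G1 X160.208 Y97.076
M5
G00 X191.696 Y19.065
M3 S801
G1 X151.986 Y70.314 F1139
G1 X263.155 Y20.384
G1 X38.089 Y37.804
G1 X196.614 Y9.915
G1 X264.621 Y93.851
G1 X191.696 Y19.065
M5
G00 X109.498 Y61.411
M3 S801
G1 X122.965 Y61.411 F1139
G1 X122.965 Y19.251
G1 X109.498 Y19.251
G1 X109.498 Y61.411
M5
G00 X86.833 Y17.230
M3 S801
G1 X92.937 Y102.266 F1139
G1 X214.170 Y40.307
G1 X259.933 Y80.873
G1 X143.072 Y12.354
M5
G00 X155.540 Y17.313
M3 S213
G1 X157.776 Y116.050 F3514
M5
G00 X177.867 Y20.692
M3 S801
G1 X166.017 Y22.800 F1139
G1 X161.918 Y34.116
G1 X169.669 Y43.324
G1 X181.519 Y41.216
G1 X185.618 Y29.900
G1 X177.867 Y20.692
M5
G00 X0.000 Y0.000

viewBox `0 0 270.085 129.713` with mm width/height → 1 unit = 1 mm. Flip: y_m = 129.713 − y_svg.

**Shape 1** — `<path>` quadratic bezier, stroke `#000000` → engrave (S213, F3514). Control points (SVG): P0=(63.253,12.678), P1=(146.704,35.422), P2=(160.208,32.637); sampled at t=k/4. Machine vertices: (63.253,117.035) → (100.607,107.259) → (129.217,100.673) → (149.084,97.279) → (160.208,97.076). Open path.

**Shape 2** — `<path>` closed polygon, stroke `#008000` → cut (S801, F1139). Machine vertices: (191.696,19.065) → (151.986,70.314) → (263.155,20.384) → (38.089,37.804) → (196.614,9.915) → (264.621,93.851) → (191.696,19.065). Closed: final G1 returns to the first vertex.

**Shape 3** — `<path>` rectangle, stroke `#008000` → cut (S801, F1139). Machine vertices: (109.498,61.411) → (122.965,61.411) → (122.965,19.251) → (109.498,19.251) → (109.498,61.411). Closed: final G1 returns to the first vertex.

**Shape 4** — `<path>` open polyline, stroke `#008000` → cut (S801, F1139). Machine vertices: (86.833,17.230) → (92.937,102.266) → (214.170,40.307) → (259.933,80.873) → (143.072,12.354). Open path.

**Shape 5** — `<path>` line segment, stroke `#000000` → engrave (S213, F3514). Machine vertices: (155.540,17.313) → (157.776,116.050). Open path.

**Shape 6** — `<polygon>` regular polygon, stroke `#008000` → cut (S801, F1139). Machine vertices: (177.867,20.692) → (166.017,22.800) → (161.918,34.116) → (169.669,43.324) → (181.519,41.216) → (185.618,29.900) → (177.867,20.692). Closed: final G1 returns to the first vertex.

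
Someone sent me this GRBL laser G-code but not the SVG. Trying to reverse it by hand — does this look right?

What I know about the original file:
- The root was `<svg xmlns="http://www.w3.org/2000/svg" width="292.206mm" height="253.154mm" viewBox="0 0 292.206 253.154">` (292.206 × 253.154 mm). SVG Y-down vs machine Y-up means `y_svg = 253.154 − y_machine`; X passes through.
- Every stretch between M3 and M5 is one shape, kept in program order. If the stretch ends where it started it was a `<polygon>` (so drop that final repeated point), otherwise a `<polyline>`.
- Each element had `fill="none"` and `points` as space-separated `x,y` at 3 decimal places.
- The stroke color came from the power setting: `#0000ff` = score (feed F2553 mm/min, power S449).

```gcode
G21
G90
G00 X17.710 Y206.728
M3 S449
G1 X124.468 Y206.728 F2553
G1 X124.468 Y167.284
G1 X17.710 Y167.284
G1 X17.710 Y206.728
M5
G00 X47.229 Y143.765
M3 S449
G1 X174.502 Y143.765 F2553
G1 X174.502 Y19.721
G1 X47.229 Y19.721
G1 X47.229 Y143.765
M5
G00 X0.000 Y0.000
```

Machine Y-up, SVG Y-down with viewBox height 253.154, so y_svg = 253.154 − y_machine; X carries over. Every run uses S449, so all elements get stroke `#0000ff` (score).

Run 1: The run returns to its start, so emit a `<polygon>` with points (Y-flipped): 17.710,46.426 124.468,46.426 124.468,85.870 17.710,85.870.

Run 2: The run returns to its start, so emit a `<polygon>` with points (Y-flipped): 47.229,109.389 174.502,109.389 174.502,233.433 47.229,233.433.

<svg xmlns="http://www.w3.org/2000/svg" width="292.206mm" height="253.154mm" viewBox="0 0 292.206 253.154">
  <polygon points="17.710,46.426 124.468,46.426 124.468,85.870 17.710,85.870" fill="none" stroke="#0000ff"/>
  <polygon points="47.229,109.389 174.502,109.389 174.502,233.433 47.229,233.433" fill="none" stroke="#0000ff"/>
</svg>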